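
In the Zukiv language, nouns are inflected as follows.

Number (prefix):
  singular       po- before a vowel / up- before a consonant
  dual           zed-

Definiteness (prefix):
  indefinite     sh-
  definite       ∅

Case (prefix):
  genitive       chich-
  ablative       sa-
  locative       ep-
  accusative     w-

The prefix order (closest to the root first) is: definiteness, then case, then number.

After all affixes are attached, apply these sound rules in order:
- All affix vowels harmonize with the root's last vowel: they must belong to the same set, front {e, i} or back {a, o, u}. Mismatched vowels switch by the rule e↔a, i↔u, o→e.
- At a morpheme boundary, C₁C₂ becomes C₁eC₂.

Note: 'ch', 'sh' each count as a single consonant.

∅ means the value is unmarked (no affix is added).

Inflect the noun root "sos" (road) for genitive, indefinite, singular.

Attach definiteness indefinite sh- → shsos.
Attach case genitive chich- → chichshsos.
Attach number singular up- (before consonant 'ch') → upchichshsos.
Apply vowel harmony: upchichshsos → upchuchshsos.
Apply epenthesis: upchuchshsos → upechucheshesos.

upechucheshesos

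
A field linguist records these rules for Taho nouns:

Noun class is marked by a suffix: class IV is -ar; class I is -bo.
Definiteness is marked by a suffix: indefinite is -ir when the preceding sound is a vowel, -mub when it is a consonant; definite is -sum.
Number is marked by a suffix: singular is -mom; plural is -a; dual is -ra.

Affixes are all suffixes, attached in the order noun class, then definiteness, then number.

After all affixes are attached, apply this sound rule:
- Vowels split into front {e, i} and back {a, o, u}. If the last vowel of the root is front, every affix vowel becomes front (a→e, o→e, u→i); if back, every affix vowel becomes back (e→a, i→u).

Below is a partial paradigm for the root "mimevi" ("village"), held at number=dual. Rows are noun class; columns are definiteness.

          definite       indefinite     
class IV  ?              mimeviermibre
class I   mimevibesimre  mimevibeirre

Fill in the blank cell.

Attach noun class class IV -ar → mimeviar.
Attach definiteness definite -sum → mimeviarsum.
Attach number dual -ra → mimeviarsumra.
Apply vowel harmony: mimeviarsumra → mimeviersimre.

mimeviersimre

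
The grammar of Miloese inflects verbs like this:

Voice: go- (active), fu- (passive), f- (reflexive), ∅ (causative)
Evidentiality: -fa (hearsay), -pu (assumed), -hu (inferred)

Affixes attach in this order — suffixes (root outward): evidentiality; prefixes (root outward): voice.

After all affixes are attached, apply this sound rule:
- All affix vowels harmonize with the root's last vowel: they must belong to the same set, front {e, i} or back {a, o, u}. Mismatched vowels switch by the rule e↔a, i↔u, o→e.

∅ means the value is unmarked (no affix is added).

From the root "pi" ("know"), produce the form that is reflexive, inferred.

fpihi

Attach evidentiality inferred -hu → pihu.
Attach voice reflexive f- → fpihu.
Apply vowel harmony: fpihu → fpihi.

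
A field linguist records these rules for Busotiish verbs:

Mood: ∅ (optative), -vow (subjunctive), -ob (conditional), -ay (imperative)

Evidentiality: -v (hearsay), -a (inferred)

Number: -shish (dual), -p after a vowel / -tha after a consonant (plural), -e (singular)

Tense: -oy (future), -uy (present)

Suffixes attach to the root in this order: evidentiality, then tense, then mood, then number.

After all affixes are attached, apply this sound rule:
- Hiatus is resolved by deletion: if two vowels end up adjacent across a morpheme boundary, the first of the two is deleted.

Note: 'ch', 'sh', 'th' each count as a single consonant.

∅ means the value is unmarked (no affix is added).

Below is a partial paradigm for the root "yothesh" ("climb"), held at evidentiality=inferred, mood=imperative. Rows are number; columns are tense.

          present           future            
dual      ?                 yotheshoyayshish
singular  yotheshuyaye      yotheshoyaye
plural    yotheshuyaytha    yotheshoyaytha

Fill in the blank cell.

Attach evidentiality inferred -a → yothesha.
Attach tense present -uy → yotheshauy.
Attach mood imperative -ay → yotheshauyay.
Attach number dual -shish → yotheshauyayshish.
Apply vowel deletion: yotheshauyayshish → yotheshuyayshish.

yotheshuyayshish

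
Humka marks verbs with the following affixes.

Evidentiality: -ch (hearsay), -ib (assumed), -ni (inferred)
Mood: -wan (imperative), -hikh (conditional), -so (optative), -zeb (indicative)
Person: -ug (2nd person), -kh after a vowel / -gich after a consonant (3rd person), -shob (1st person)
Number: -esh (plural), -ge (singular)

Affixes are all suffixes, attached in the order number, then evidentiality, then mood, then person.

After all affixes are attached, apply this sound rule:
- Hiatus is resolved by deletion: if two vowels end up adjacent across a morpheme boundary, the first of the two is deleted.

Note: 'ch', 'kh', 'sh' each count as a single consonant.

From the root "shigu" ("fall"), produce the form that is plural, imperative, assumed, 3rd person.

shigeshibwangich

Attach number plural -esh → shiguesh.
Attach evidentiality assumed -ib → shigueshib.
Attach mood imperative -wan → shigueshibwan.
Attach person 3rd person -gich (after consonant 'n') → shigueshibwangich.
Apply vowel deletion: shigueshibwangich → shigeshibwangich.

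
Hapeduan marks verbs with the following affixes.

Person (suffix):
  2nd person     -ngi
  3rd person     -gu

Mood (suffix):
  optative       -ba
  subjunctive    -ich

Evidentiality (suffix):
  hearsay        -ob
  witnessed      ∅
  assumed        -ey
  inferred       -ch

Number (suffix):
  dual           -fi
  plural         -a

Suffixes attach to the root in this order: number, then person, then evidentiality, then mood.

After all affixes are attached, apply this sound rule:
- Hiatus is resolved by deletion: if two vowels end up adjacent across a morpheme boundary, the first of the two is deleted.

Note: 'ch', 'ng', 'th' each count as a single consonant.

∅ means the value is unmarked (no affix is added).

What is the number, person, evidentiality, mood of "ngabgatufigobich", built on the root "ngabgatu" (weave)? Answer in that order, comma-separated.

dual, 3rd person, hearsay, subjunctive

Segment: ngabgatu-fi-gu-ob-ich.
number: -fi → dual.
person: -gu → 3rd person.
evidentiality: -ob → hearsay.
mood: -ich → subjunctive.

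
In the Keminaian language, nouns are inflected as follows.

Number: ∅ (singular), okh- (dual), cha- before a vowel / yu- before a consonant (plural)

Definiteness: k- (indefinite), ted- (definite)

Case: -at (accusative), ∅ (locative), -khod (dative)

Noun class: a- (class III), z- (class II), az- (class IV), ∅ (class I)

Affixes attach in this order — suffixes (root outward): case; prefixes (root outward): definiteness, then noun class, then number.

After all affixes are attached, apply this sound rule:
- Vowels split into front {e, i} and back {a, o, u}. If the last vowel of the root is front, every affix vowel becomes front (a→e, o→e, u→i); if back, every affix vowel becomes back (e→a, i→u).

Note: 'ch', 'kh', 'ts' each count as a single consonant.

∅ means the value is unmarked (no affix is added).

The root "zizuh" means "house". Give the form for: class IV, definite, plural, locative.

case = locative: zero marking, form stays zizuh.
Attach definiteness definite ted- → tedzizuh.
Attach noun class class IV az- → aztedzizuh.
Attach number plural cha- (before vowel 'a') → chaaztedzizuh.
Apply vowel harmony: chaaztedzizuh → chaaztadzizuh.

chaaztadzizuh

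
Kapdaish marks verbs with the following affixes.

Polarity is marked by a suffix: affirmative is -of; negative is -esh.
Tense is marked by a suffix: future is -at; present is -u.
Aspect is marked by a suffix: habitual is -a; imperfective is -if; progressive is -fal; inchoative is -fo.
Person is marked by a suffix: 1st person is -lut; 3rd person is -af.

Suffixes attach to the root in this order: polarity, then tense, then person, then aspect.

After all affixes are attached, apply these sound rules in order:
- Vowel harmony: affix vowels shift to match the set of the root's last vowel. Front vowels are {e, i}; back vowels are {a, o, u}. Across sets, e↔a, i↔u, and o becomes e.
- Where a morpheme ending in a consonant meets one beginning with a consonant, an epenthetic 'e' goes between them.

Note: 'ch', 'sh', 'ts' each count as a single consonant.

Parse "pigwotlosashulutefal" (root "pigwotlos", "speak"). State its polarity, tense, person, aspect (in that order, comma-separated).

negative, present, 1st person, progressive

Segment: pigwotlos-esh-u-lut-fal.
polarity: -esh → negative.
tense: -u → present.
person: -lut → 1st person.
aspect: -fal → progressive.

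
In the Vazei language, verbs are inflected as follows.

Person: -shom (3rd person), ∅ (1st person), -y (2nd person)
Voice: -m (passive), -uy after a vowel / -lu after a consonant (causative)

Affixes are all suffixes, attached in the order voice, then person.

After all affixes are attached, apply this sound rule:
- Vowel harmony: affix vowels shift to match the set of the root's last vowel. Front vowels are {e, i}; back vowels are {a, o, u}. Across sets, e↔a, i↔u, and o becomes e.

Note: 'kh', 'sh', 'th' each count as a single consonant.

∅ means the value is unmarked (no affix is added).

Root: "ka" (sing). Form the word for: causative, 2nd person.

Attach voice causative -uy (after vowel 'a') → kauy.
Attach person 2nd person -y → kauyy.
Vowel harmony: no change.

kauyy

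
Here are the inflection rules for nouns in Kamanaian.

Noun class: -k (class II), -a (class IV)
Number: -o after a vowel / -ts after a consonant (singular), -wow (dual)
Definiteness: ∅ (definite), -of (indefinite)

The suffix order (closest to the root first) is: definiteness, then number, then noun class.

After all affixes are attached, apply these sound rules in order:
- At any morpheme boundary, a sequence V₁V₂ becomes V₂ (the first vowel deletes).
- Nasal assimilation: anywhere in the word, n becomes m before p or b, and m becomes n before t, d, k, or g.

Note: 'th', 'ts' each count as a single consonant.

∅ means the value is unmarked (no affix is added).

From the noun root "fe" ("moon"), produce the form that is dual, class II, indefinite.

Attach definiteness indefinite -of → feof.
Attach number dual -wow → feofwow.
Attach noun class class II -k → feofwowk.
Apply vowel deletion: feofwowk → fofwowk.
Nasal assimilation: no change.

fofwowk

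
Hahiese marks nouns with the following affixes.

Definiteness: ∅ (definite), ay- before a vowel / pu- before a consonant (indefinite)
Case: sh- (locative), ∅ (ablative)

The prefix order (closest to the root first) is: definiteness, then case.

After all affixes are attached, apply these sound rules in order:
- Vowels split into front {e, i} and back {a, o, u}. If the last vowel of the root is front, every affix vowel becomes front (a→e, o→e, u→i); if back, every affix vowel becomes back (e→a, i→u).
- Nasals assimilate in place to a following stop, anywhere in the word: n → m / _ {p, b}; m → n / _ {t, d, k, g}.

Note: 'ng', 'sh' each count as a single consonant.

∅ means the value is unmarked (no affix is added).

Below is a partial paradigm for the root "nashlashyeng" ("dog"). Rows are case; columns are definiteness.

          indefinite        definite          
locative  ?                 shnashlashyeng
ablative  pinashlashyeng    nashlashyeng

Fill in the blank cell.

shpinashlashyeng

Attach definiteness indefinite pu- (before consonant 'n') → punashlashyeng.
Attach case locative sh- → shpunashlashyeng.
Apply vowel harmony: shpunashlashyeng → shpinashlashyeng.
Nasal assimilation: no change.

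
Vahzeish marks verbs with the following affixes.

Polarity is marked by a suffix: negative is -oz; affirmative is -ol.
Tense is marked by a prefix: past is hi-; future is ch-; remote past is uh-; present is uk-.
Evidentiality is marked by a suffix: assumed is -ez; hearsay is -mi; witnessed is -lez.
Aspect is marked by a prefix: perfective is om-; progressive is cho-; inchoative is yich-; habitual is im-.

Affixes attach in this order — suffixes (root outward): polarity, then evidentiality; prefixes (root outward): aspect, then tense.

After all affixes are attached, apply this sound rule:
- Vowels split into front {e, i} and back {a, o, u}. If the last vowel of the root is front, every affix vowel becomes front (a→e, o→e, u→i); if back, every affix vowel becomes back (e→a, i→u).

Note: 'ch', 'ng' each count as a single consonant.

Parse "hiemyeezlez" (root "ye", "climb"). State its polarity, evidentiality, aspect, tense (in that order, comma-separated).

negative, witnessed, perfective, past

Segment: hi-om-ye-oz-lez.
polarity: -oz → negative.
evidentiality: -lez → witnessed.
aspect: om- → perfective.
tense: hi- → past.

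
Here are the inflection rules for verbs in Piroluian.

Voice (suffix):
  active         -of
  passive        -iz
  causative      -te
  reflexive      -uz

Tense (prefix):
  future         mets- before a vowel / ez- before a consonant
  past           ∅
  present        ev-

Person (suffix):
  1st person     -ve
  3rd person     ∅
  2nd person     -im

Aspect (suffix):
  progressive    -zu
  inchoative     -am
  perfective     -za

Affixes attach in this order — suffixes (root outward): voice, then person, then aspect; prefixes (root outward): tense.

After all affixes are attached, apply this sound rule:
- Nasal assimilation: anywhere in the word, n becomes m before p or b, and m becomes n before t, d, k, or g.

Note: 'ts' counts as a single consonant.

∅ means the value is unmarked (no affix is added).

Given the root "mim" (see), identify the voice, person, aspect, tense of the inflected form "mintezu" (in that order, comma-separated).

causative, 3rd person, progressive, past

Segment: mim-te-zu.
voice: -te → causative.
person: ∅ → 3rd person.
aspect: -zu → progressive.
tense: ∅ → past.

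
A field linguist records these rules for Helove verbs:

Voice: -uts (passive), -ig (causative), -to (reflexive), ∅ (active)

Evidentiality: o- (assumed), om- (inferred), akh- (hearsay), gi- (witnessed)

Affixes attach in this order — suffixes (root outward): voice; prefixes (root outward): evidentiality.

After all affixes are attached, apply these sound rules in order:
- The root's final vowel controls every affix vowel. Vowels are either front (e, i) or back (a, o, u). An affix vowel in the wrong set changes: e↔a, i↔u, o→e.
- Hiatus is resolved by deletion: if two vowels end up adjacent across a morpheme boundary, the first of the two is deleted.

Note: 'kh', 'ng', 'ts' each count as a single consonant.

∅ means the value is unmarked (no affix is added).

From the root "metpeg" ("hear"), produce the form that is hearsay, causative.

Attach evidentiality hearsay akh- → akhmetpeg.
Attach voice causative -ig → akhmetpegig.
Apply vowel harmony: akhmetpegig → ekhmetpegig.
Vowel deletion: no change.

ekhmetpegig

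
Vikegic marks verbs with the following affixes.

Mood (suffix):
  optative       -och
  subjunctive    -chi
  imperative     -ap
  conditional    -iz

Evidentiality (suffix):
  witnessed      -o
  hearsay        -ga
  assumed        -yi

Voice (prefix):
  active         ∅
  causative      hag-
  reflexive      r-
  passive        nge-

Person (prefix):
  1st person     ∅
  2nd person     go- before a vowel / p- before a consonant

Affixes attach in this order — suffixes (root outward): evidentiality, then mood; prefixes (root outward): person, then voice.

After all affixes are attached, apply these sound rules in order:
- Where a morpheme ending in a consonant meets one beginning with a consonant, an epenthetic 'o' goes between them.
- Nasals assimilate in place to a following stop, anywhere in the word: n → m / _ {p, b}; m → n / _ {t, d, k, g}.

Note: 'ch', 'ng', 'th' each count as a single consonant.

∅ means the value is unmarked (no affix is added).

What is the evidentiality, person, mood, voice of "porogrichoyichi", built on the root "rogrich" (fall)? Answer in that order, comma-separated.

Segment: p-rogrich-yi-chi.
evidentiality: -yi → assumed.
person: go/p- → 2nd person.
mood: -chi → subjunctive.
voice: ∅ → active.

assumed, 2nd person, subjunctive, active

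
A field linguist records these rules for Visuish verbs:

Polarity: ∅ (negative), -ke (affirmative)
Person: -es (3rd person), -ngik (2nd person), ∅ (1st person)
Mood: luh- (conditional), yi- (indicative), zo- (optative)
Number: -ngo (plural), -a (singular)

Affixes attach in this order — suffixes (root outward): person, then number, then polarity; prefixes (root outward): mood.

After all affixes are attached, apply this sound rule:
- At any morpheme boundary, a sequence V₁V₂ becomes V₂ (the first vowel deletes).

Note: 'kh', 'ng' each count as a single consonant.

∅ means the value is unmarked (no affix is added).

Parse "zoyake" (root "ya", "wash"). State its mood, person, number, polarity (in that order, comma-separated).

Segment: zo-ya-a-ke.
mood: zo- → optative.
person: ∅ → 1st person.
number: -a → singular.
polarity: -ke → affirmative.

optative, 1st person, singular, affirmative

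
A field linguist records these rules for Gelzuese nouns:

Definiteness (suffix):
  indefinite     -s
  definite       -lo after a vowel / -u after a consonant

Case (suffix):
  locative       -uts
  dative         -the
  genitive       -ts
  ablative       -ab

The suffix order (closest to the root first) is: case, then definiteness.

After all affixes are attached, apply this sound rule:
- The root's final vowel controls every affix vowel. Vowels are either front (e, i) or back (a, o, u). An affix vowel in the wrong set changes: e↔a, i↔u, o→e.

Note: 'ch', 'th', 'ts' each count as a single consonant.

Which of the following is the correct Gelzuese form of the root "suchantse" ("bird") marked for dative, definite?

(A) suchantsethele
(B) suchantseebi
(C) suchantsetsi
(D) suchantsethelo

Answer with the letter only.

Attach case dative -the → suchantsethe.
Attach definiteness definite -lo (after vowel 'e') → suchantsethelo.
Apply vowel harmony: suchantsethelo → suchantsethele.
So the correct form is suchantsethele, option (A).
(C) suchantsetsi is wrong: it uses genitive instead of dative for case.
(D) suchantsethelo is wrong: it fails to apply the sound rule(s).
(B) suchantseebi is wrong: it uses ablative instead of dative for case.

A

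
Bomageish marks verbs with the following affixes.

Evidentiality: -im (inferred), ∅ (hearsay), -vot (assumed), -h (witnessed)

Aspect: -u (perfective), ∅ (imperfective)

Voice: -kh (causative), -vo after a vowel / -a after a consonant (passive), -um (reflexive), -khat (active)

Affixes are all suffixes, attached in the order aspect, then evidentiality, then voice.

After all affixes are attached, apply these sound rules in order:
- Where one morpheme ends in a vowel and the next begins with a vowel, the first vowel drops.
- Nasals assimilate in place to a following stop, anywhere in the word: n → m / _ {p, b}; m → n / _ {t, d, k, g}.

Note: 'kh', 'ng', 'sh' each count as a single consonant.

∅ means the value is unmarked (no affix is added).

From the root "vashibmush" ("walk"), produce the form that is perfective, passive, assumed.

Attach aspect perfective -u → vashibmushu.
Attach evidentiality assumed -vot → vashibmushuvot.
Attach voice passive -a (after consonant 't') → vashibmushuvota.
Vowel deletion: no change.
Nasal assimilation: no change.

vashibmushuvota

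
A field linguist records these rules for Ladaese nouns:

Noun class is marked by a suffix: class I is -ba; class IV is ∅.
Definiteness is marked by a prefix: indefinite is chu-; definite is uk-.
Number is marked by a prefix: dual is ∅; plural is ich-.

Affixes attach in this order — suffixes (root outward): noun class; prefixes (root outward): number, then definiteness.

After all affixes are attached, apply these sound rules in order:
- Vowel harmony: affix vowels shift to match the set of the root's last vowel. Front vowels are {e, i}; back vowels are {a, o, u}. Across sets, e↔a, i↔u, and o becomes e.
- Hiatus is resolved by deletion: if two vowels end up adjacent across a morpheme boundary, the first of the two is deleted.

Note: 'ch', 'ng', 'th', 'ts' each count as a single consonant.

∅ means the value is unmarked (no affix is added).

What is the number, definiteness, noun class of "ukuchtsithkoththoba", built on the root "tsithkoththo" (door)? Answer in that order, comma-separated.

plural, definite, class I

Segment: uk-ich-tsithkoththo-ba.
number: ich- → plural.
definiteness: uk- → definite.
noun class: -ba → class I.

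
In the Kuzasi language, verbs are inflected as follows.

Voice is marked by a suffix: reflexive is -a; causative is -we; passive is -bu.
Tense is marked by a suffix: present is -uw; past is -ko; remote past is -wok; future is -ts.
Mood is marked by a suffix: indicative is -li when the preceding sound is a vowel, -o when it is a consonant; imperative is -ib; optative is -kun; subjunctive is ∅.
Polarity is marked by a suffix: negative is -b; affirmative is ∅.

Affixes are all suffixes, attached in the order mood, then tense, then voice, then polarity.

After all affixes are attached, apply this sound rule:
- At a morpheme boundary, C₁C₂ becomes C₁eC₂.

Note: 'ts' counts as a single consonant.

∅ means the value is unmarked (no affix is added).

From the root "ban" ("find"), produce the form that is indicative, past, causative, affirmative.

Attach mood indicative -o (after consonant 'n') → bano.
Attach tense past -ko → banoko.
Attach voice causative -we → banokowe.
polarity = affirmative: zero marking, form stays banokowe.
Epenthesis: no change.

banokowe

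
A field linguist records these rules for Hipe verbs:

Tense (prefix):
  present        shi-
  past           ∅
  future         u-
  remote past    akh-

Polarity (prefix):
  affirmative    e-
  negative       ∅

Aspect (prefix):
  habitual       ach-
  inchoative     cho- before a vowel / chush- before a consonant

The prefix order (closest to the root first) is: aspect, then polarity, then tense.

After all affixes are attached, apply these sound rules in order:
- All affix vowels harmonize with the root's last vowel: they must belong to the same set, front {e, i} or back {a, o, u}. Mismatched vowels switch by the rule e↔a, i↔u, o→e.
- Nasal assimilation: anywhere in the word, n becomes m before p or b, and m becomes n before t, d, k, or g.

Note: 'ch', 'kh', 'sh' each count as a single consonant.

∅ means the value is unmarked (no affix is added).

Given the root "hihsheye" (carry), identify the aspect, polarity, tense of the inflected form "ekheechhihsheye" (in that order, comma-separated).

habitual, affirmative, remote past

Segment: akh-e-ach-hihsheye.
aspect: ach- → habitual.
polarity: e- → affirmative.
tense: akh- → remote past.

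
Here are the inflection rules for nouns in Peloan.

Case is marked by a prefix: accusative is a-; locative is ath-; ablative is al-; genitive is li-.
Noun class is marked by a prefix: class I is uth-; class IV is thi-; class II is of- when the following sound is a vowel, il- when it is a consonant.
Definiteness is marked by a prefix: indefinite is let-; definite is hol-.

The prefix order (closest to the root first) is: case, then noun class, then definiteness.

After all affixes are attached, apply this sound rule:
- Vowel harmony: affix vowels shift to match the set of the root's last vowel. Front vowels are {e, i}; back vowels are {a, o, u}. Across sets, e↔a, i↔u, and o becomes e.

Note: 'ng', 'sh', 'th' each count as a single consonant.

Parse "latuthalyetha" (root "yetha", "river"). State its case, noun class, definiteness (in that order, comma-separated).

ablative, class I, indefinite

Segment: let-uth-al-yetha.
case: al- → ablative.
noun class: uth- → class I.
definiteness: let- → indefinite.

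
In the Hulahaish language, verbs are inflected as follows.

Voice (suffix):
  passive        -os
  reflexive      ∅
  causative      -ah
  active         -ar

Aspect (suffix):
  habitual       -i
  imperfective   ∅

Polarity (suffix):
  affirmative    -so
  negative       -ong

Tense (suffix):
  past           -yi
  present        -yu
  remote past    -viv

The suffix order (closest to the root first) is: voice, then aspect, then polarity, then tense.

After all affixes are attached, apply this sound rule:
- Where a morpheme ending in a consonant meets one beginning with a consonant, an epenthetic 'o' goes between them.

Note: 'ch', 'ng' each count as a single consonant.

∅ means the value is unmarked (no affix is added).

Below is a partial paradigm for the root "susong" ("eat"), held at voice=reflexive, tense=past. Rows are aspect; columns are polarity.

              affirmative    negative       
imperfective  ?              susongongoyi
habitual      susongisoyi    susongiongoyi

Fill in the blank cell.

voice = reflexive: zero marking, form stays susong.
aspect = imperfective: zero marking, form stays susong.
Attach polarity affirmative -so → susongso.
Attach tense past -yi → susongsoyi.
Apply epenthesis: susongsoyi → susongosoyi.

susongosoyi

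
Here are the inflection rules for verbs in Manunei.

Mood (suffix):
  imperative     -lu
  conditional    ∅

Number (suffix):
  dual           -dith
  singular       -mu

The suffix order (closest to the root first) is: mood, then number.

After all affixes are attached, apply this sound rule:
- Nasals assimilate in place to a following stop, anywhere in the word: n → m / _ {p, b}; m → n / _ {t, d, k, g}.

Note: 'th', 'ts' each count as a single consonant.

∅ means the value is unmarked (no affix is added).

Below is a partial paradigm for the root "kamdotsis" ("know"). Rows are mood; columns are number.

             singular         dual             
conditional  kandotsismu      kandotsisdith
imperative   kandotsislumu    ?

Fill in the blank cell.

kandotsisludith

Attach mood imperative -lu → kamdotsislu.
Attach number dual -dith → kamdotsisludith.
Apply nasal assimilation: kamdotsisludith → kandotsisludith.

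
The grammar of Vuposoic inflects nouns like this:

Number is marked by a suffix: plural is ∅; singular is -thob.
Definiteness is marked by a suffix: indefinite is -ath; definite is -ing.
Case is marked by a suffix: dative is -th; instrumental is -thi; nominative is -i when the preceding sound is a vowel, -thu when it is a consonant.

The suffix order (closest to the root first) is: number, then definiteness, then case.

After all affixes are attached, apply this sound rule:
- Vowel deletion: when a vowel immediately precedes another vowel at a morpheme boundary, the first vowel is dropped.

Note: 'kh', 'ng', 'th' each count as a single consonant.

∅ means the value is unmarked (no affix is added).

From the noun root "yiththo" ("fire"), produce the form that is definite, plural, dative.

number = plural: zero marking, form stays yiththo.
Attach definiteness definite -ing → yiththoing.
Attach case dative -th → yiththoingth.
Apply vowel deletion: yiththoingth → yiththingth.

yiththingth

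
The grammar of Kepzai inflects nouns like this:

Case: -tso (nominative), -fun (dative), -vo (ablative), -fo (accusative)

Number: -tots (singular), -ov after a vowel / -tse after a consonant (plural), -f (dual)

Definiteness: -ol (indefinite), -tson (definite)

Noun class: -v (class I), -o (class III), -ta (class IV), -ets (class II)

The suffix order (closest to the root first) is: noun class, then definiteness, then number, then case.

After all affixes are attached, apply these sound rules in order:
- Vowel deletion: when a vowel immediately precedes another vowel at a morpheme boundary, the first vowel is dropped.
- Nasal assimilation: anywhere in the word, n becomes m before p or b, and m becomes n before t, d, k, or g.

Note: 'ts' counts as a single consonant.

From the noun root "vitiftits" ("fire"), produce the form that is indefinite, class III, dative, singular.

Attach noun class class III -o → vitiftitso.
Attach definiteness indefinite -ol → vitiftitsool.
Attach number singular -tots → vitiftitsooltots.
Attach case dative -fun → vitiftitsooltotsfun.
Apply vowel deletion: vitiftitsooltotsfun → vitiftitsoltotsfun.
Nasal assimilation: no change.

vitiftitsoltotsfun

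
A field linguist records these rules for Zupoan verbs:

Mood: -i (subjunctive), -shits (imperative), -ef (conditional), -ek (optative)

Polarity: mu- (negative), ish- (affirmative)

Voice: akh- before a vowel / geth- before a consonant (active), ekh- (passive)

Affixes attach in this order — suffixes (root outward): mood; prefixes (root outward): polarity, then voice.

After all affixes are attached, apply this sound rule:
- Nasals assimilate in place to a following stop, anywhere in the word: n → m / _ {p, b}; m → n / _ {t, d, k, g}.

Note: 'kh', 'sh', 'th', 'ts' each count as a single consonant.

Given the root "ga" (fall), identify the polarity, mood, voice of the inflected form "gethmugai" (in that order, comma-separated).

negative, subjunctive, active

Segment: geth-mu-ga-i.
polarity: mu- → negative.
mood: -i → subjunctive.
voice: akh/geth- → active.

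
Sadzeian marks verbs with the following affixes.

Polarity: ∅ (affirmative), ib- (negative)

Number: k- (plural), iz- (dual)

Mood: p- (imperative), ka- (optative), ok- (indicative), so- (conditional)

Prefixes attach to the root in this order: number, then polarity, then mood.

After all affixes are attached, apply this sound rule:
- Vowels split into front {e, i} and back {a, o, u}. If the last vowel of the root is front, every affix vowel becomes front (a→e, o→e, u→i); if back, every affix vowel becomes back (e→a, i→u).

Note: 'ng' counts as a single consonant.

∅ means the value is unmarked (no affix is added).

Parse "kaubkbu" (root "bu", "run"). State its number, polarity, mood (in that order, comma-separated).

Segment: ka-ib-k-bu.
number: k- → plural.
polarity: ib- → negative.
mood: ka- → optative.

plural, negative, optative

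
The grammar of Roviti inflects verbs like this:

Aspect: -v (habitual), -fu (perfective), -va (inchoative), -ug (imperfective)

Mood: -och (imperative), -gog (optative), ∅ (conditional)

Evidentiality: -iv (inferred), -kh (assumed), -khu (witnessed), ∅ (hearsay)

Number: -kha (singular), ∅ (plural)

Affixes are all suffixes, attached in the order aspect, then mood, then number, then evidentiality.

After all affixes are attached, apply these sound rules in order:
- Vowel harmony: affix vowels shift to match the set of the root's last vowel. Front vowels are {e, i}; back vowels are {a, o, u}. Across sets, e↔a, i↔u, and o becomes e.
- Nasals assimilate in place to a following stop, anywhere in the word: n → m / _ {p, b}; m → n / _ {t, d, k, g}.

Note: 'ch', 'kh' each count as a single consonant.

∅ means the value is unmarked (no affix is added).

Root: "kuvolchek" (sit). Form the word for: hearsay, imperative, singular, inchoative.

kuvolchekveechkhe

Attach aspect inchoative -va → kuvolchekva.
Attach mood imperative -och → kuvolchekvaoch.
Attach number singular -kha → kuvolchekvaochkha.
evidentiality = hearsay: zero marking, form stays kuvolchekvaochkha.
Apply vowel harmony: kuvolchekvaochkha → kuvolchekveechkhe.
Nasal assimilation: no change.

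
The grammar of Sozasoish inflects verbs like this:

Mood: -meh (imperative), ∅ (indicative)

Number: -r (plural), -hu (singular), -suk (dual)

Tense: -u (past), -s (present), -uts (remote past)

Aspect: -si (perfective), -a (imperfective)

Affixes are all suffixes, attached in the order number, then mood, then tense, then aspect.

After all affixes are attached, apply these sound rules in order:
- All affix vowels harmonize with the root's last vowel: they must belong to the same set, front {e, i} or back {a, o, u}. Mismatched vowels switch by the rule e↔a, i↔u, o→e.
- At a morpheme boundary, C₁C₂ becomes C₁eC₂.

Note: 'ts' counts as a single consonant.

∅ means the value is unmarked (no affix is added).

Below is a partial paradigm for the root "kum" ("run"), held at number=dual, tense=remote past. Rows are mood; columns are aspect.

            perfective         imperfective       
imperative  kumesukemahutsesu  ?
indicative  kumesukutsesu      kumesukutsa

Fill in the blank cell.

Attach number dual -suk → kumsuk.
Attach mood imperative -meh → kumsukmeh.
Attach tense remote past -uts → kumsukmehuts.
Attach aspect imperfective -a → kumsukmehutsa.
Apply vowel harmony: kumsukmehutsa → kumsukmahutsa.
Apply epenthesis: kumsukmahutsa → kumesukemahutsa.

kumesukemahutsa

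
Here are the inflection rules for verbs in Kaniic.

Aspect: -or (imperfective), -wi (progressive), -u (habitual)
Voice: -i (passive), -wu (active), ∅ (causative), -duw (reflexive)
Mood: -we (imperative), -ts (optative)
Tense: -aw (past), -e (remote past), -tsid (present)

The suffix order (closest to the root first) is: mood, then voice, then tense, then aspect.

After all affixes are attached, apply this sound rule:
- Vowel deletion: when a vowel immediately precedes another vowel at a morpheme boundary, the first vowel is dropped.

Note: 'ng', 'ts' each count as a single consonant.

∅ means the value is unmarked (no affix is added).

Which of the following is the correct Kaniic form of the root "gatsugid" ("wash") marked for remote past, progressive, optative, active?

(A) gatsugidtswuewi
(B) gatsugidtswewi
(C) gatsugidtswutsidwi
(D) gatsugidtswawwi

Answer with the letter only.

Attach mood optative -ts → gatsugidts.
Attach voice active -wu → gatsugidtswu.
Attach tense remote past -e → gatsugidtswue.
Attach aspect progressive -wi → gatsugidtswuewi.
Apply vowel deletion: gatsugidtswuewi → gatsugidtswewi.
So the correct form is gatsugidtswewi, option (B).
(A) gatsugidtswuewi is wrong: it fails to apply the sound rule(s).
(C) gatsugidtswutsidwi is wrong: it uses present instead of remote past for tense.
(D) gatsugidtswawwi is wrong: it uses past instead of remote past for tense.

B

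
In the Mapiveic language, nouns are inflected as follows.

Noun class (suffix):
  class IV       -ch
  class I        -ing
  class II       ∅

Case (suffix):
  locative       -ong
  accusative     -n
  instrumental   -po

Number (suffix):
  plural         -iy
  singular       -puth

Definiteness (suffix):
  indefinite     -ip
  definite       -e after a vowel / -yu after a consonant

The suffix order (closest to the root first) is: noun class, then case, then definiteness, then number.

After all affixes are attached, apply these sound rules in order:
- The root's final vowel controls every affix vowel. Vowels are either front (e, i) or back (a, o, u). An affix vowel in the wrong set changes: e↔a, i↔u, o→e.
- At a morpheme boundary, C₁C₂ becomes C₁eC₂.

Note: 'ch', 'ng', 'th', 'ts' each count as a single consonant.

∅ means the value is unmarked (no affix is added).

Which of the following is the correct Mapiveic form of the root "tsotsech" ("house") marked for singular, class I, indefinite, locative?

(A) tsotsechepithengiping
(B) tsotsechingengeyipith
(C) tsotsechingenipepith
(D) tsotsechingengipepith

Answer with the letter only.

Attach noun class class I -ing → tsotseching.
Attach case locative -ong → tsotsechingong.
Attach definiteness indefinite -ip → tsotsechingongip.
Attach number singular -puth → tsotsechingongipputh.
Apply vowel harmony: tsotsechingongipputh → tsotsechingengippith.
Apply epenthesis: tsotsechingengippith → tsotsechingengipepith.
So the correct form is tsotsechingengipepith, option (D).
(B) tsotsechingengeyipith is wrong: it uses definite instead of indefinite for definiteness.
(C) tsotsechingenipepith is wrong: it uses accusative instead of locative for case.
(A) tsotsechepithengiping is wrong: it has the affixes in the wrong order.

D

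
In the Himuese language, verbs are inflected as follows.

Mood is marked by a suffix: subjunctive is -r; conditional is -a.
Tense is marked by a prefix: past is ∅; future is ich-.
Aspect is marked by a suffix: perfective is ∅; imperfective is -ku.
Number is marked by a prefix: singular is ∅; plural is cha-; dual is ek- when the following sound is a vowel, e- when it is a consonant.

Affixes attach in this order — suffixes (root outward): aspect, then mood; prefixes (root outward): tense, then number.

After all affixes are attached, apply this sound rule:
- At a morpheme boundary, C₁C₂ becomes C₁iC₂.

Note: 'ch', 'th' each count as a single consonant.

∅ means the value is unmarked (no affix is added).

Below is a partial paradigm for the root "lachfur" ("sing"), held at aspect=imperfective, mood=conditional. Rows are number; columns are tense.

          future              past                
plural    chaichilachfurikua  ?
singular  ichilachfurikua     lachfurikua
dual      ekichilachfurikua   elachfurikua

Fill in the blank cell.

chalachfurikua

tense = past: zero marking, form stays lachfur.
Attach aspect imperfective -ku → lachfurku.
Attach mood conditional -a → lachfurkua.
Attach number plural cha- → chalachfurkua.
Apply epenthesis: chalachfurkua → chalachfurikua.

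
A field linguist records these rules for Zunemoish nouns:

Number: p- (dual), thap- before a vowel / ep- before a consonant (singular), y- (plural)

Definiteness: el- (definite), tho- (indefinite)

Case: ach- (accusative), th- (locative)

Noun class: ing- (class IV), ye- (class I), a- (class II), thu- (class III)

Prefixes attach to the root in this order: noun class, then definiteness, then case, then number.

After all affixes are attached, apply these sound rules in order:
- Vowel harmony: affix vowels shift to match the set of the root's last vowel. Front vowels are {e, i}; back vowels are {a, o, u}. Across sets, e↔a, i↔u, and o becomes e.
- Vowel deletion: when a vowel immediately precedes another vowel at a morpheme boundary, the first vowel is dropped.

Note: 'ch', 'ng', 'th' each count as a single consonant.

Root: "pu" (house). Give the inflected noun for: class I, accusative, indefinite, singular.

thapachthoyapu

Attach noun class class I ye- → yepu.
Attach definiteness indefinite tho- → thoyepu.
Attach case accusative ach- → achthoyepu.
Attach number singular thap- (before vowel 'a') → thapachthoyepu.
Apply vowel harmony: thapachthoyepu → thapachthoyapu.
Vowel deletion: no change.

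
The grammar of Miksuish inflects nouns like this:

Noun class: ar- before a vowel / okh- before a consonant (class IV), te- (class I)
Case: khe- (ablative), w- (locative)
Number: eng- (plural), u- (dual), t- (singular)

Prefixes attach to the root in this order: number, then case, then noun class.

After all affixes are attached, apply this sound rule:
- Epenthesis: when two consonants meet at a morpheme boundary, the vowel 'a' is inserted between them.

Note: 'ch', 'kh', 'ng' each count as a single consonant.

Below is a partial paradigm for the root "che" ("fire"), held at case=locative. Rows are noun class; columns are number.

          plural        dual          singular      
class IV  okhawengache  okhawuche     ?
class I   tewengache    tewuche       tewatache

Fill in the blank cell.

Attach number singular t- → tche.
Attach case locative w- → wtche.
Attach noun class class IV okh- (before consonant 'w') → okhwtche.
Apply epenthesis: okhwtche → okhawatache.

okhawatache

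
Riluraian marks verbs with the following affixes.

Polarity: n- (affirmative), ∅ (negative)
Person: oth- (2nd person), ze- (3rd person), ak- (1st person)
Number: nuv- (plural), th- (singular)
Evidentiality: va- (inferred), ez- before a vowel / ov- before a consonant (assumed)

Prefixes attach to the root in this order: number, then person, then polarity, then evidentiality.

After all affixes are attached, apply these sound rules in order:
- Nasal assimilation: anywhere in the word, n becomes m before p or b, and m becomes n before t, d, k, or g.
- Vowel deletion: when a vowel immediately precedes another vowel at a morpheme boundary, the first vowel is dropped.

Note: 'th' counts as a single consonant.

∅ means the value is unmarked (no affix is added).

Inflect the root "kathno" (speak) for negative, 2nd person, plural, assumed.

ezothnuvkathno

Attach number plural nuv- → nuvkathno.
Attach person 2nd person oth- → othnuvkathno.
polarity = negative: zero marking, form stays othnuvkathno.
Attach evidentiality assumed ez- (before vowel 'o') → ezothnuvkathno.
Nasal assimilation: no change.
Vowel deletion: no change.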